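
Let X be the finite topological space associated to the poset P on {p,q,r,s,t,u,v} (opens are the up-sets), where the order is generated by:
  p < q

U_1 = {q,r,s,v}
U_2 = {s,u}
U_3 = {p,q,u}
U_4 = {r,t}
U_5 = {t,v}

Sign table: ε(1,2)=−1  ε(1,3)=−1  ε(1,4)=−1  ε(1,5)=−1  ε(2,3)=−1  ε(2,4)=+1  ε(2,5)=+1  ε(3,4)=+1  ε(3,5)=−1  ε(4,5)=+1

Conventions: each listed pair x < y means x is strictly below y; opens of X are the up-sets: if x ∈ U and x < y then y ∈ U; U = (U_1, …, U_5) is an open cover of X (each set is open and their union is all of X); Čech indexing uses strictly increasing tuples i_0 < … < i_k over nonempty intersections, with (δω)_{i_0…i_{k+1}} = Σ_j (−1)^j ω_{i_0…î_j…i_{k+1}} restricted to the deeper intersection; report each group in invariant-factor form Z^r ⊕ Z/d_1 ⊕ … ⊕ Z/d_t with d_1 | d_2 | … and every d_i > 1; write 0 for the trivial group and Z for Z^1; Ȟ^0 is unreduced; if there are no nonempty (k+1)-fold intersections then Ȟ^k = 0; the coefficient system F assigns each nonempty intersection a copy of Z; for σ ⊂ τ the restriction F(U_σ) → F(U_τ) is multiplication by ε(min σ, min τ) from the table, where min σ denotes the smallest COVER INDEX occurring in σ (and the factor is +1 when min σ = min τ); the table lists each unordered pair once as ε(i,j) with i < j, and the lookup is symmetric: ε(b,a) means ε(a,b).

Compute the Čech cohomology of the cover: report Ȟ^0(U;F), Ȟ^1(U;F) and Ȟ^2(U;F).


nonempty overlaps:
  U12={s} U13={q} U14={r} U15={v} U23={u} U45={t}
C dims 5,6; δ0: rk 5, SNF 1^4·2
degree 0: 5−5−0 = 0 → Ȟ^0 ≅ 0
degree 1: 6−0−5 = 1 plus torsion [2] → Ȟ^1 ≅ Z ⊕ Z/2
degree 2: 0−0−0 = 0 → Ȟ^2 ≅ 0

Ȟ^0 = 0, Ȟ^1 = Z ⊕ Z/2 and Ȟ^2 = 0


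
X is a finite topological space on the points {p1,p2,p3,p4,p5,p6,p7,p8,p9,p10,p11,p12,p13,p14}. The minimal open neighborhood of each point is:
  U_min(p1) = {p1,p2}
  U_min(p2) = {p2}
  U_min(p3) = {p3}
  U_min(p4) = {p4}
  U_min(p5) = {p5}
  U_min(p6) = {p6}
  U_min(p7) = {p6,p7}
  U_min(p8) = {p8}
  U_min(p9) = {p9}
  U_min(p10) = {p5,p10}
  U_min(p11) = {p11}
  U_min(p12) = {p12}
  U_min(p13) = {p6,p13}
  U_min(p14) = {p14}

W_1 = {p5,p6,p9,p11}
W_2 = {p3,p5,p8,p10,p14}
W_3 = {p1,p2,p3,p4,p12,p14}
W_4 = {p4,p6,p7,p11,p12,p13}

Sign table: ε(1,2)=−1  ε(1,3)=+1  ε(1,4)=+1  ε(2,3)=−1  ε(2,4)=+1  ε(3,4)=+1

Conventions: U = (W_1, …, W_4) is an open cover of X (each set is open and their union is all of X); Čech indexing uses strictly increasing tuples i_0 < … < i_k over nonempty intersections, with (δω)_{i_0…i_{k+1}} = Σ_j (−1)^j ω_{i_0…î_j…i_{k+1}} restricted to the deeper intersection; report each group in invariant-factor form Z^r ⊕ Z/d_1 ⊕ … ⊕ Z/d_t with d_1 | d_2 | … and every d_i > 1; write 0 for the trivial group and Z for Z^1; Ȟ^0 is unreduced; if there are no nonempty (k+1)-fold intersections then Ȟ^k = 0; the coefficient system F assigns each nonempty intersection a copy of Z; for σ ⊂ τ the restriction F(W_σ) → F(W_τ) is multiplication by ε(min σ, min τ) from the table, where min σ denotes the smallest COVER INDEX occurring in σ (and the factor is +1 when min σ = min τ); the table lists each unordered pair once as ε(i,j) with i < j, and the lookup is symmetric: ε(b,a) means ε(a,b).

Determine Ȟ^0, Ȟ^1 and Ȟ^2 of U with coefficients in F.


nonempty overlaps:
  W12={p5} W14={p6,p11} W23={p3,p14} W34={p4,p12}
C dims 4,4; δ0: rk 3, SNF 1^3
degree 0: 4−3−0 = 1 → Ȟ^0 ≅ Z
degree 1: 4−0−3 = 1 → Ȟ^1 ≅ Z
degree 2: 0−0−0 = 0 → Ȟ^2 ≅ 0

Ȟ^0 = Z, Ȟ^1 = Z, Ȟ^2 = 0


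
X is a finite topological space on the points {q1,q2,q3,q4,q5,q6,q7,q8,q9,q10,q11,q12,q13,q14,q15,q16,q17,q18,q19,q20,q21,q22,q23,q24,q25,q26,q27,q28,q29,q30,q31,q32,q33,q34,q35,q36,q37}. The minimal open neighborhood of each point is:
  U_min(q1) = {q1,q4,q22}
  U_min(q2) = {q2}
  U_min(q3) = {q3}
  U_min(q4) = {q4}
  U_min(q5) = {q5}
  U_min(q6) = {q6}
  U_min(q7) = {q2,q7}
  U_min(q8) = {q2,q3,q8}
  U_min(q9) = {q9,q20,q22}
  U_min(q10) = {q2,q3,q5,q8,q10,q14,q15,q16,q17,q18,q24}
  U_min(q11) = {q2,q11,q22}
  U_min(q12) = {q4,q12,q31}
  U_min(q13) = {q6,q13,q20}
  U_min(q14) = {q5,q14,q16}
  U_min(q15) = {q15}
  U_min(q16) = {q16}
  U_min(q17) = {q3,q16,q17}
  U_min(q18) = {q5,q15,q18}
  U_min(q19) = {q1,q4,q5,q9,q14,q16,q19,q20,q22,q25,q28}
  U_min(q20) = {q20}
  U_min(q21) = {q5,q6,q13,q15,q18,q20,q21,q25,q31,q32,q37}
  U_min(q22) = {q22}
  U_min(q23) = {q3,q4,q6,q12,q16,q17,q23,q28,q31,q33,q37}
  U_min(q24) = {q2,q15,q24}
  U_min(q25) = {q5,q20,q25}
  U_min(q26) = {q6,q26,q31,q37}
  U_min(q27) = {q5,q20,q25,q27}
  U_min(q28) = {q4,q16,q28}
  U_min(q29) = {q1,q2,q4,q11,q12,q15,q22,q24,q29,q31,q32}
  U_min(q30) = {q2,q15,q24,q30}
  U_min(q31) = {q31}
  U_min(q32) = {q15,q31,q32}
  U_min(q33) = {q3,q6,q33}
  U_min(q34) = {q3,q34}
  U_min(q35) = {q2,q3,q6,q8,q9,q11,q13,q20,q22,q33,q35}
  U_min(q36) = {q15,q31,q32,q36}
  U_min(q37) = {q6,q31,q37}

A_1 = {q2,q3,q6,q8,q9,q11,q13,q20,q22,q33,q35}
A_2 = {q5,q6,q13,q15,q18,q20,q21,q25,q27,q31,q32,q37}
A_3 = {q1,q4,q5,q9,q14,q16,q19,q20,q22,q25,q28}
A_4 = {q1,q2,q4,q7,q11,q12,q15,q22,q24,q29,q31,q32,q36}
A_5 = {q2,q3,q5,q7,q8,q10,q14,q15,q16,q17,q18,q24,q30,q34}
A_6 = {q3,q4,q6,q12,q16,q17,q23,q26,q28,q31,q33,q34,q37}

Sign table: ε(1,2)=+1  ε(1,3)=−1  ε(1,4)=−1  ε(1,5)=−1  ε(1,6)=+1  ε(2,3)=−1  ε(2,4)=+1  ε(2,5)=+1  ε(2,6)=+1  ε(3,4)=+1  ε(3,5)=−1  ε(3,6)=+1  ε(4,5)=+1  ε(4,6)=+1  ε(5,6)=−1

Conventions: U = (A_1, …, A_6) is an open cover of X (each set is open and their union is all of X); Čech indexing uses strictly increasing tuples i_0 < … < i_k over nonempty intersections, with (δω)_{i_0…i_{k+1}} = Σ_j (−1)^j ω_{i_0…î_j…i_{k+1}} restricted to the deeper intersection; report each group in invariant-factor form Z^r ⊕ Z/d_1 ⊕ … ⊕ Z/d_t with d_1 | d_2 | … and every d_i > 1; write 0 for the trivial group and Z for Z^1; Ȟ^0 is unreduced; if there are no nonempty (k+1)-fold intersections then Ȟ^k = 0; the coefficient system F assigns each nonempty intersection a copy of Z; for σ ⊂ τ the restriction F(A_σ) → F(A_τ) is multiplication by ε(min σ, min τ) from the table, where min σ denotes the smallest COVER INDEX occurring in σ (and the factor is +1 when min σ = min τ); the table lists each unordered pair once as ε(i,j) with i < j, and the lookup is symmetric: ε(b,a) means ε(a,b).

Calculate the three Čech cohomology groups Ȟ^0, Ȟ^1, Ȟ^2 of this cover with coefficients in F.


nonempty intersections:
  A12={q6,q13,q20} A13={q9,q20,q22} A14={q2,q11,q22} A15={q2,q3,q8} A16={q3,q6,q33} A23={q5,q20,q25} A24={q15,q31,q32} A25={q5,q15,q18} A26={q6,q31,q37} A34={q1,q4,q22} A35={q5,q14,q16} A36={q4,q16,q28} A45={q2,q7,q15,q24} A46={q4,q12,q31} A56={q3,q16,q17,q34}
  A123={q20} A126={q6} A134={q22} A145={q2} A156={q3} A235={q5} A245={q15} A246={q31} A346={q4} A356={q16}
C dims 6,15,10; δ0: rk 6, SNF 1^5·2; δ1: rk 9, SNF 1^9
Ȟ^0: (6−6)−0=0 ⇒ 0
Ȟ^1: (15−9)−6=0 plus torsion [2] ⇒ Z/2
Ȟ^2: (10−0)−9=1 ⇒ Z

Ȟ^0(U;F) ≅ 0, Ȟ^1(U;F) ≅ Z/2, Ȟ^2(U;F) ≅ Z


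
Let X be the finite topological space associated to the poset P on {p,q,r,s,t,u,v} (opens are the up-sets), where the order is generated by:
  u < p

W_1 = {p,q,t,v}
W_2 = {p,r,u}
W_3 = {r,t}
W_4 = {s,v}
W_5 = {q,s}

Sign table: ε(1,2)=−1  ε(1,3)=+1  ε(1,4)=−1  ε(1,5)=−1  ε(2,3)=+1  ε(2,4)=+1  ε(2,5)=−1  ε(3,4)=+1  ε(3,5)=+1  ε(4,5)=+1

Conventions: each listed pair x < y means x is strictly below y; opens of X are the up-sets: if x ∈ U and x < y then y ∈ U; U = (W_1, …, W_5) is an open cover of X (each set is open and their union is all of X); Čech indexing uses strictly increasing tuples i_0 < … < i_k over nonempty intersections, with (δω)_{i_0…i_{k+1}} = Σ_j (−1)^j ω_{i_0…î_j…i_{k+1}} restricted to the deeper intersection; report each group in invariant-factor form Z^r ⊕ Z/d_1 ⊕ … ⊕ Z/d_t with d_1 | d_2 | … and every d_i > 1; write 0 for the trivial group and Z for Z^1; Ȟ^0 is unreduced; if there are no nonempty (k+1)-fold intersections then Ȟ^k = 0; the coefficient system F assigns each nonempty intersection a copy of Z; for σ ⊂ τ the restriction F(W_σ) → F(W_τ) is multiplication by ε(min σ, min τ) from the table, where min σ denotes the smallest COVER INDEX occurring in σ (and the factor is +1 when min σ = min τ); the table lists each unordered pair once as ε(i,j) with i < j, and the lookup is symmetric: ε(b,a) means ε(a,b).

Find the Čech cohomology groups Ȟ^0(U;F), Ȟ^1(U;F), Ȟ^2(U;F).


Ȟ^0 ≅ 0; Ȟ^1 ≅ Z ⊕ Z/2; Ȟ^2 ≅ 0

nerve of the cover:
  W12={p} W13={t} W14={v} W15={q} W23={r} W45={s}
C dims 5,6; δ0: rk 5, SNF 1^4·2
Ȟ^0 = (5 − 5) − 0 = 0, so Ȟ^0 ≅ 0
Ȟ^1 = (6 − 0) − 5 = 1 plus torsion [2], so Ȟ^1 ≅ Z ⊕ Z/2
Ȟ^2 = (0 − 0) − 0 = 0, so Ȟ^2 ≅ 0


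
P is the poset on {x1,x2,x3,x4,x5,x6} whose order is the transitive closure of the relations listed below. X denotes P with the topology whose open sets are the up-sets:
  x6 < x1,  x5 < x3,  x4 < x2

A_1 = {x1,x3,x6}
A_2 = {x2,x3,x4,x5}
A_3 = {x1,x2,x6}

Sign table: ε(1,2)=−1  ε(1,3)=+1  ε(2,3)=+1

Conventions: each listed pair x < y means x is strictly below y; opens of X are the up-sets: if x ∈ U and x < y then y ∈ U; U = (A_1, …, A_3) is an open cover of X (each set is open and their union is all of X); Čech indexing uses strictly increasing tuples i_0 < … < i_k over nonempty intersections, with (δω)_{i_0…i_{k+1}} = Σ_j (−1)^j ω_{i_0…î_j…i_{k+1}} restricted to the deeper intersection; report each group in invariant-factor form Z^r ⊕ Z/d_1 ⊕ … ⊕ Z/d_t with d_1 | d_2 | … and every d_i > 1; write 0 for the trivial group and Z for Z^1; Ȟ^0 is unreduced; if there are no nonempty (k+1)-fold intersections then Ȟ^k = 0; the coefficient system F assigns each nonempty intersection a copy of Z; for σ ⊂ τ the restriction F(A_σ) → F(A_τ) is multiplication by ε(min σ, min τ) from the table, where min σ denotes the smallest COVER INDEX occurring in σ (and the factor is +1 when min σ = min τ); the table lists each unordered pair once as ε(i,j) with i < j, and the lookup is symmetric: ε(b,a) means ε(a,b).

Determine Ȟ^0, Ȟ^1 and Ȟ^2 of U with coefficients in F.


Ȟ^0 = 0, Ȟ^1 = Z/2, Ȟ^2 = 0

nonempty overlaps:
  A12={x3} A13={x1,x6} A23={x2}
C dims 3,3; δ0: rk 3, SNF 1^2·2
degree 0: 3−3−0 = 0 → Ȟ^0 ≅ 0
degree 1: 3−0−3 = 0 plus torsion [2] → Ȟ^1 ≅ Z/2
degree 2: 0−0−0 = 0 → Ȟ^2 ≅ 0


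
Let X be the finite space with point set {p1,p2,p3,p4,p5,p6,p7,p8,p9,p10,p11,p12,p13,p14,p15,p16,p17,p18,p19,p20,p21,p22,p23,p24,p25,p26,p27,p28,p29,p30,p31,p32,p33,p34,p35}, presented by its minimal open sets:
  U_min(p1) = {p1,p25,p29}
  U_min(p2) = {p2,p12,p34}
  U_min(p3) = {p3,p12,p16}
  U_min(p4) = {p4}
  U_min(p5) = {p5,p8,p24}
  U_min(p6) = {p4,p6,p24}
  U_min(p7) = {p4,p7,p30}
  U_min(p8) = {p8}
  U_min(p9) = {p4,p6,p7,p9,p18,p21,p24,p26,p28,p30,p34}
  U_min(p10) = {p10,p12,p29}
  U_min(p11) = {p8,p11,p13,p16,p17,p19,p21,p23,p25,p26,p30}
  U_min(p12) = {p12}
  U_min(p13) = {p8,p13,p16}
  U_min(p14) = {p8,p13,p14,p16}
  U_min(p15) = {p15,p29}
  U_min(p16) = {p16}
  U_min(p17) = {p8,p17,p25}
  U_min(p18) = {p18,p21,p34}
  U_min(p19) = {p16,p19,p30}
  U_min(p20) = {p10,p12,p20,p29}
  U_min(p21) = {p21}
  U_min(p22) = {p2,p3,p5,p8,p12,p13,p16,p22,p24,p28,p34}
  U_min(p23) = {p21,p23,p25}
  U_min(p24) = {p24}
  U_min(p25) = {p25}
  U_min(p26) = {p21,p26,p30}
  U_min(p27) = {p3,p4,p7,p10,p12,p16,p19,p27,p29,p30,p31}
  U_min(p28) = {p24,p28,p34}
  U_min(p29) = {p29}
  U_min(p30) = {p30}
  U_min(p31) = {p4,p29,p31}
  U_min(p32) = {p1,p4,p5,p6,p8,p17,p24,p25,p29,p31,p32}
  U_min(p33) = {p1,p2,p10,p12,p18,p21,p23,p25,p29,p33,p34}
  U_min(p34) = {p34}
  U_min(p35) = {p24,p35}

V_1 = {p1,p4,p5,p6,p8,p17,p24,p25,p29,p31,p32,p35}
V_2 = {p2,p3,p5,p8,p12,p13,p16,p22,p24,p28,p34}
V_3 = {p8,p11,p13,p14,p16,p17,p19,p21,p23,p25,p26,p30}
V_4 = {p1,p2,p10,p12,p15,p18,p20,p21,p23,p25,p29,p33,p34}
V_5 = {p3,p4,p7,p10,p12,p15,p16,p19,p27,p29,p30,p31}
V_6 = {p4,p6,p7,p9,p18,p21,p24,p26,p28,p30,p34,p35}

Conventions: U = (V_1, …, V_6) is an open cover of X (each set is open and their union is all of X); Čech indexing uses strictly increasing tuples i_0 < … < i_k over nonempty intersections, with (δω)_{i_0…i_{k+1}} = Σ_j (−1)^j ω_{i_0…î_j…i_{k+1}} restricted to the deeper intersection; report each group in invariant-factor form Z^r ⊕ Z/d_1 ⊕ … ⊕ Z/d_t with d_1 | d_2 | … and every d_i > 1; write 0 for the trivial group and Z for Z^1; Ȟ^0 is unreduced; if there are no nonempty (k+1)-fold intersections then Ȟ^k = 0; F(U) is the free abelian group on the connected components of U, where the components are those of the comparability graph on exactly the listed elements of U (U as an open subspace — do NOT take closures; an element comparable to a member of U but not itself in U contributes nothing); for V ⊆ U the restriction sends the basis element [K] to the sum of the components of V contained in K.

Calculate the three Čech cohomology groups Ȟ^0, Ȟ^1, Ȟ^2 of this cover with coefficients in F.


nerve of the cover:
  V12={p5,p8,p24} V13={p8,p17,p25} V14={p1,p25,p29} V15={p4,p29,p31} V16={p4,p6,p24,p35} V23={p8,p13,p16} V24={p2,p12,p34} V25={p3,p12,p16} V26={p24,p28,p34} V34={p21,p23,p25} V35={p16,p19,p30} V36={p21,p26,p30} V45={p10,p12,p15,p29} V46={p18,p21,p34} V56={p4,p7,p30}
  V123={p8} V126={p24} V134={p25} V145={p29} V156={p4} V235={p16} V245={p12} V246={p34} V346={p21} V356={p30}
components per intersection:
  V1: {p1,p4,p5,p6,p8,p17,p24,p25,p29,p31,p32,p35}
  V2: {p2,p3,p5,p8,p12,p13,p16,p22,p24,p28,p34}
  V3: {p8,p11,p13,p14,p16,p17,p19,p21,p23,p25,p26,p30}
  V4: {p1,p2,p10,p12,p15,p18,p20,p21,p23,p25,p29,p33,p34}
  V5: {p3,p4,p7,p10,p12,p15,p16,p19,p27,p29,p30,p31}
  V6: {p4,p6,p7,p9,p18,p21,p24,p26,p28,p30,p34,p35}
  V12: {p5,p8,p24}
  V13: {p8,p17,p25}
  V14: {p1,p25,p29}
  V15: {p4,p29,p31}
  V16: {p4,p6,p24,p35}
  V23: {p8,p13,p16}
  V24: {p2,p12,p34}
  V25: {p3,p12,p16}
  V26: {p24,p28,p34}
  V34: {p21,p23,p25}
  V35: {p16,p19,p30}
  V36: {p21,p26,p30}
  V45: {p10,p12,p15,p29}
  V46: {p18,p21,p34}
  V56: {p4,p7,p30}
  V123: {p8}
  V126: {p24}
  V134: {p25}
  V145: {p29}
  V156: {p4}
  V235: {p16}
  V245: {p12}
  V246: {p34}
  V346: {p21}
  V356: {p30}
C dims 6,15,10; δ0: rk 5, SNF 1^5; δ1: rk 10, SNF 1^9·2
Ȟ^0 = (6 − 5) − 0 = 1, so Ȟ^0 ≅ Z
Ȟ^1 = (15 − 10) − 5 = 0, so Ȟ^1 ≅ 0
Ȟ^2 = (10 − 0) − 10 = 0 plus torsion [2], so Ȟ^2 ≅ Z/2

Ȟ^0(U;F) ≅ Z; Ȟ^1(U;F) ≅ 0; Ȟ^2(U;F) ≅ Z/2


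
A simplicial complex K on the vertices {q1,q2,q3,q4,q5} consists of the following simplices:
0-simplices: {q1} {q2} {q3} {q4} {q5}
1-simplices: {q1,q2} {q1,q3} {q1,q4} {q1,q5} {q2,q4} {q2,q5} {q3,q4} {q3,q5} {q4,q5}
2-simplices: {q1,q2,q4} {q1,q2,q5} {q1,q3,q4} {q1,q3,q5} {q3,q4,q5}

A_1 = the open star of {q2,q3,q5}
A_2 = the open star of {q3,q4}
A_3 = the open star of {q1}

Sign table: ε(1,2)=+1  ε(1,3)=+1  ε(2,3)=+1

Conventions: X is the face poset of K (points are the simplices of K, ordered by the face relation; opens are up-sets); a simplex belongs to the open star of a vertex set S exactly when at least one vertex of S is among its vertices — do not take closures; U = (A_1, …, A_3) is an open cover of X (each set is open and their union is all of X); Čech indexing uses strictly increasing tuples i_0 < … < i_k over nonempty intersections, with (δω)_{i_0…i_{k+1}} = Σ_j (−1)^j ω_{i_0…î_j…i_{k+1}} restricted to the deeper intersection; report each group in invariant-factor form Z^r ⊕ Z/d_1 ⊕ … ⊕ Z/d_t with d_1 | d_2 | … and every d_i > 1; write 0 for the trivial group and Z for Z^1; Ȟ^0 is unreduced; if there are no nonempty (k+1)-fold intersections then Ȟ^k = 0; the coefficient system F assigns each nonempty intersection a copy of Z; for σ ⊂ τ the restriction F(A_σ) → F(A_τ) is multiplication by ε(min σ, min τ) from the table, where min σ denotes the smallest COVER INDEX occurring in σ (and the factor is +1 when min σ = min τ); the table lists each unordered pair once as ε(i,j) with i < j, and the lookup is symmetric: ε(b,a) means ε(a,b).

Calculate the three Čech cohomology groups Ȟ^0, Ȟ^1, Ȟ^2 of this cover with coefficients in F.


nerve of the cover:
  A1={{q2},{q3},{q5},{q1,q2},{q1,q3},{q1,q5},{q2,q4},{q2,q5},{q3,q4},{q3,q5},{q4,q5},{q1,q2,q4},{q1,q2,q5},{q1,q3,q4},{q1,q3,q5},{q3,q4,q5}} A2={{q3},{q4},{q1,q3},{q1,q4},{q2,q4},{q3,q4},{q3,q5},{q4,q5},{q1,q2,q4},{q1,q3,q4},{q1,q3,q5},{q3,q4,q5}} A3={{q1},{q1,q2},{q1,q3},{q1,q4},{q1,q5},{q1,q2,q4},{q1,q2,q5},{q1,q3,q4},{q1,q3,q5}}
  A12={{q3},{q1,q3},{q2,q4},{q3,q4},{q3,q5},{q4,q5},{q1,q2,q4},{q1,q3,q4},{q1,q3,q5},{q3,q4,q5}} A13={{q1,q2},{q1,q3},{q1,q5},{q1,q2,q4},{q1,q2,q5},{q1,q3,q4},{q1,q3,q5}} A23={{q1,q3},{q1,q4},{q1,q2,q4},{q1,q3,q4},{q1,q3,q5}}
  A123={{q1,q3},{q1,q2,q4},{q1,q3,q4},{q1,q3,q5}}
C dims 3,3,1; δ0: rk 2, SNF 1^2; δ1: rk 1, SNF 1^1
Ȟ^0 = (3 − 2) − 0 = 1, so Ȟ^0 ≅ Z
Ȟ^1 = (3 − 1) − 2 = 0, so Ȟ^1 ≅ 0
Ȟ^2 = (1 − 0) − 1 = 0, so Ȟ^2 ≅ 0

Ȟ^0 ≅ Z,  Ȟ^1 ≅ 0,  Ȟ^2 ≅ 0


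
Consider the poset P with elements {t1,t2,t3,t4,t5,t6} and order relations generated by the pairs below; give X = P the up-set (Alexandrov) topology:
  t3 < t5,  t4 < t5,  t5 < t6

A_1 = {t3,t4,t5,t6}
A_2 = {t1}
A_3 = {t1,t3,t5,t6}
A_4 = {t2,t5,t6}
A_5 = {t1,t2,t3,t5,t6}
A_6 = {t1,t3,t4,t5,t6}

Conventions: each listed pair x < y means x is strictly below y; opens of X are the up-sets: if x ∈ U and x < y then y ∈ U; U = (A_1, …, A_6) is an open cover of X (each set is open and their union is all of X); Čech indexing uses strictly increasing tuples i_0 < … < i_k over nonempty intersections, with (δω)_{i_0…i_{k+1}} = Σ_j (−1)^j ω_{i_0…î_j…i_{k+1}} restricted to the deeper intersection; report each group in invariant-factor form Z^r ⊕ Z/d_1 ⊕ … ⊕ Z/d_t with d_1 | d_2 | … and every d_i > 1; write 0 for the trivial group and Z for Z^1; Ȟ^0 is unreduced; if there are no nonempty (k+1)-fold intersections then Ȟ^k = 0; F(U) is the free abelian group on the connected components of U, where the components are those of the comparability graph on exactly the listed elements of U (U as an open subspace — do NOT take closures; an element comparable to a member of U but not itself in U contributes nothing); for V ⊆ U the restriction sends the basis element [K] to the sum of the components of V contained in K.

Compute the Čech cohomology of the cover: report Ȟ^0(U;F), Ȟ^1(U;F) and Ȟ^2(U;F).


nonempty overlaps:
  A13={t3,t5,t6} A14={t5,t6} A15={t3,t5,t6} A16={t3,t4,t5,t6} A23={t1} A25={t1} A26={t1} A34={t5,t6} A35={t1,t3,t5,t6} A36={t1,t3,t5,t6} A45={t2,t5,t6} A46={t5,t6} A56={t1,t3,t5,t6}
  A134={t5,t6} A135={t3,t5,t6} A136={t3,t5,t6} A145={t5,t6} A146={t5,t6} A156={t3,t5,t6} A235={t1} A236={t1} A256={t1} A345={t5,t6} A346={t5,t6} A356={t1,t3,t5,t6} A456={t5,t6}
  A1345={t5,t6} A1346={t5,t6} A1356={t3,t5,t6} A1456={t5,t6} A2356={t1} A3456={t5,t6}
  A13456={t5,t6}
components per intersection:
  A1: {t3,t4,t5,t6}
  A2: {t1}
  A3: {t1} {t3,t5,t6}
  A4: {t2} {t5,t6}
  A5: {t1} {t2} {t3,t5,t6}
  A6: {t1} {t3,t4,t5,t6}
  A13: {t3,t5,t6}
  A14: {t5,t6}
  A15: {t3,t5,t6}
  A16: {t3,t4,t5,t6}
  A23: {t1}
  A25: {t1}
  A26: {t1}
  A34: {t5,t6}
  A35: {t1} {t3,t5,t6}
  A36: {t1} {t3,t5,t6}
  A45: {t2} {t5,t6}
  A46: {t5,t6}
  A56: {t1} {t3,t5,t6}
  A134: {t5,t6}
  A135: {t3,t5,t6}
  A136: {t3,t5,t6}
  A145: {t5,t6}
  A146: {t5,t6}
  A156: {t3,t5,t6}
  A235: {t1}
  A236: {t1}
  A256: {t1}
  A345: {t5,t6}
  A346: {t5,t6}
  A356: {t1} {t3,t5,t6}
  A456: {t5,t6}
  A1345: {t5,t6}
  A1346: {t5,t6}
  A1356: {t3,t5,t6}
  A1456: {t5,t6}
  A2356: {t1}
  A3456: {t5,t6}
  A13456: {t5,t6}
C dims 11,17,14,6; δ0: rk 8, SNF 1^8; δ1: rk 9, SNF 1^9; δ2: rk 5, SNF 1^5
degree 0: 11−8−0 = 3 → Ȟ^0 ≅ Z^3
degree 1: 17−9−8 = 0 → Ȟ^1 ≅ 0
degree 2: 14−5−9 = 0 → Ȟ^2 ≅ 0

Ȟ^0 = Z^3,  Ȟ^1 = 0,  Ȟ^2 = 0


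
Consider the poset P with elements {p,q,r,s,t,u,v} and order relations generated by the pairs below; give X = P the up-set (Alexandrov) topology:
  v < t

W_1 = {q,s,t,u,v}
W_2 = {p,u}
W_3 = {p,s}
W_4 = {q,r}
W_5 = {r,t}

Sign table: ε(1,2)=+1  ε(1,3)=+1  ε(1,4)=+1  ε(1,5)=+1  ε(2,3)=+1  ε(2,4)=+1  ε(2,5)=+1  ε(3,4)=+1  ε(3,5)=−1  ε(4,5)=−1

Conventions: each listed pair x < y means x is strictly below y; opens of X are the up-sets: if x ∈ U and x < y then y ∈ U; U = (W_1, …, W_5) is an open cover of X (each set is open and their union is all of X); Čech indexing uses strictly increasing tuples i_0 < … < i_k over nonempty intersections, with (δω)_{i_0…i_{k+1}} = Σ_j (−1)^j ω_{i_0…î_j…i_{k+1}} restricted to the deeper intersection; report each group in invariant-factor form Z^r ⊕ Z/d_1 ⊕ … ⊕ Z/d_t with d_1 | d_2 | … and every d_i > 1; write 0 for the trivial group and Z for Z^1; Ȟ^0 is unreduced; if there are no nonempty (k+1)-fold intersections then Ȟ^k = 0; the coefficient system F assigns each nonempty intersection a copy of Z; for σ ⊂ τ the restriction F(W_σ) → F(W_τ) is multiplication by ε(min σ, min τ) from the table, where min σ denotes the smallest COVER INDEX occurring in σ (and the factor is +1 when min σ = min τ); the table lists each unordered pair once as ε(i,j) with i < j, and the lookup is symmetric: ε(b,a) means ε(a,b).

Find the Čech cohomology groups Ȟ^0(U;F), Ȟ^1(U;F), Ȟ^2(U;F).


intersection data:
  W12={u} W13={s} W14={q} W15={t} W23={p} W45={r}
C dims 5,6; δ0: rk 5, SNF 1^4·2
Ȟ^0 = (5 − 5) − 0 = 0, so Ȟ^0 ≅ 0
Ȟ^1 = (6 − 0) − 5 = 1 plus torsion [2], so Ȟ^1 ≅ Z ⊕ Z/2
Ȟ^2 = (0 − 0) − 0 = 0, so Ȟ^2 ≅ 0

Ȟ^0 = 0,  Ȟ^1 = Z ⊕ Z/2,  Ȟ^2 = 0


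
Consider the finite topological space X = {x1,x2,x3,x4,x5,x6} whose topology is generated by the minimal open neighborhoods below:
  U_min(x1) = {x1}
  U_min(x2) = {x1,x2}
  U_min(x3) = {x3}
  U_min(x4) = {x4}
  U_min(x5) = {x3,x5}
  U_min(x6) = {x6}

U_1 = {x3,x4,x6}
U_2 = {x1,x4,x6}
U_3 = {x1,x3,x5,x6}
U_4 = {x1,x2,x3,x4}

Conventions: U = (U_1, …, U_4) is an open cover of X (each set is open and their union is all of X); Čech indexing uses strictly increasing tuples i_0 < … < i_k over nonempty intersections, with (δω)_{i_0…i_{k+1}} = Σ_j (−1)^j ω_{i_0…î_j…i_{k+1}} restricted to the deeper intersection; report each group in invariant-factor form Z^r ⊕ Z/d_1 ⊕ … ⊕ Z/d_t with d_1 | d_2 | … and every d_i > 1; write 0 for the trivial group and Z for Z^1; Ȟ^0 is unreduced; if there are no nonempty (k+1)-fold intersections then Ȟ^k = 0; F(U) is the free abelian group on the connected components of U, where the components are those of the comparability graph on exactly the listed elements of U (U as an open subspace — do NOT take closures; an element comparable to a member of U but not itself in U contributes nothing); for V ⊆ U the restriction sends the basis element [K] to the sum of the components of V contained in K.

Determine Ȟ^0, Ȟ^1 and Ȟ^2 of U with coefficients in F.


Ȟ^0(U;F) ≅ Z^4; Ȟ^1(U;F) ≅ 0; Ȟ^2(U;F) ≅ 0

nonempty intersections:
  U12={x4,x6} U13={x3,x6} U14={x3,x4} U23={x1,x6} U24={x1,x4} U34={x1,x3}
  U123={x6} U124={x4} U134={x3} U234={x1}
components per intersection:
  U1: {x3} {x4} {x6}
  U2: {x1} {x4} {x6}
  U3: {x1} {x3,x5} {x6}
  U4: {x1,x2} {x3} {x4}
  U12: {x4} {x6}
  U13: {x3} {x6}
  U14: {x3} {x4}
  U23: {x1} {x6}
  U24: {x1} {x4}
  U34: {x1} {x3}
  U123: {x6}
  U124: {x4}
  U134: {x3}
  U234: {x1}
C dims 12,12,4; δ0: rk 8, SNF 1^8; δ1: rk 4, SNF 1^4
Ȟ^0: (12−8)−0=4 ⇒ Z^4
Ȟ^1: (12−4)−8=0 ⇒ 0
Ȟ^2: (4−0)−4=0 ⇒ 0


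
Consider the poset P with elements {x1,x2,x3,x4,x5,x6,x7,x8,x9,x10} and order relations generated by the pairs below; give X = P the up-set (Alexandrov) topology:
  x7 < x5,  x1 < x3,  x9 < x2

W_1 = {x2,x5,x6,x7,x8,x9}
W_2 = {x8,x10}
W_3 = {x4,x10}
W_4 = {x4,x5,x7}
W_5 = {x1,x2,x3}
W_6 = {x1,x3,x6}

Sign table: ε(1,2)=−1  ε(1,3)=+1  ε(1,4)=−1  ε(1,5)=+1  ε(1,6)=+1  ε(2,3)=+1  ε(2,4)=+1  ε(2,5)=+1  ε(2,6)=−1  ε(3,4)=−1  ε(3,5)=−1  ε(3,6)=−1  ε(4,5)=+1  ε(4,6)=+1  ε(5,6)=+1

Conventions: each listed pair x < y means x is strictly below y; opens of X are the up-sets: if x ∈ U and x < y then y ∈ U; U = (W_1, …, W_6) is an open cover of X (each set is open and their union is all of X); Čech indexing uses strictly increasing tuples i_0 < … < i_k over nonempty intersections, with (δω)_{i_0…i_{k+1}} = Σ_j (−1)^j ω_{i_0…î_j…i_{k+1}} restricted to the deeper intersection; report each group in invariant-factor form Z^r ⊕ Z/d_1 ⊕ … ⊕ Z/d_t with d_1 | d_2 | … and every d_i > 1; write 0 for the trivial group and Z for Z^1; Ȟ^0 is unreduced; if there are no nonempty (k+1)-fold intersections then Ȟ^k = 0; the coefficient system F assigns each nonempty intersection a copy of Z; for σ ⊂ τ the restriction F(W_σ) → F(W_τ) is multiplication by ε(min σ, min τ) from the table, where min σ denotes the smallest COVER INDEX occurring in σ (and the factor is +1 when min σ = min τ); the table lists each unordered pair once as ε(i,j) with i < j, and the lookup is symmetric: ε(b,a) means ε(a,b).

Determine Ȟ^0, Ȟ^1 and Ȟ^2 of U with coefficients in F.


nerve simplices:
  W12={x8} W14={x5,x7} W15={x2} W16={x6} W23={x10} W34={x4} W56={x1,x3}
C dims 6,7; δ0: rk 6, SNF 1^5·2
degree 0: 6−6−0 = 0 → Ȟ^0 ≅ 0
degree 1: 7−0−6 = 1 plus torsion [2] → Ȟ^1 ≅ Z ⊕ Z/2
degree 2: 0−0−0 = 0 → Ȟ^2 ≅ 0

Ȟ^0 ≅ 0, Ȟ^1 ≅ Z ⊕ Z/2 and Ȟ^2 ≅ 0


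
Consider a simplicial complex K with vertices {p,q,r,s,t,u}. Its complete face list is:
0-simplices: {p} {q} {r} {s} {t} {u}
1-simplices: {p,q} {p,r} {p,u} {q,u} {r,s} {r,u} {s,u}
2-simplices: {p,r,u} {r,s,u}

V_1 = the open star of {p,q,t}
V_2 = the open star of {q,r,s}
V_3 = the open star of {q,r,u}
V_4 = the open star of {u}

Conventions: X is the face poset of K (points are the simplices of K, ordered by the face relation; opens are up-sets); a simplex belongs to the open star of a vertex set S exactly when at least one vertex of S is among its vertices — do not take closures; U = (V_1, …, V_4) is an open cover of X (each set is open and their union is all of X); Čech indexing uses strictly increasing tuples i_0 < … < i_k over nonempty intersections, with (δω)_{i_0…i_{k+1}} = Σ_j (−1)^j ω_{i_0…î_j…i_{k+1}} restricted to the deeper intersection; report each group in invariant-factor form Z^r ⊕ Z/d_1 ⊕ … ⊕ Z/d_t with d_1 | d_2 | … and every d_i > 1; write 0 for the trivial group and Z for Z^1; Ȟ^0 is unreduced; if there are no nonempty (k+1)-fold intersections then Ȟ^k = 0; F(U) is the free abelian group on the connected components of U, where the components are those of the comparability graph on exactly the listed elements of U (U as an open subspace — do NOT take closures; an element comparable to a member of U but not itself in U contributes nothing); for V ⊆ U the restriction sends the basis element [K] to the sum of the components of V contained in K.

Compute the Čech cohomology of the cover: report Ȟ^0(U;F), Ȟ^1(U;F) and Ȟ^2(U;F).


cover nerve:
  V1={{p},{q},{t},{p,q},{p,r},{p,u},{q,u},{p,r,u}} V2={{q},{r},{s},{p,q},{p,r},{q,u},{r,s},{r,u},{s,u},{p,r,u},{r,s,u}} V3={{q},{r},{u},{p,q},{p,r},{p,u},{q,u},{r,s},{r,u},{s,u},{p,r,u},{r,s,u}} V4={{u},{p,u},{q,u},{r,u},{s,u},{p,r,u},{r,s,u}}
  V12={{q},{p,q},{p,r},{q,u},{p,r,u}} V13={{q},{p,q},{p,r},{p,u},{q,u},{p,r,u}} V14={{p,u},{q,u},{p,r,u}} V23={{q},{r},{p,q},{p,r},{q,u},{r,s},{r,u},{s,u},{p,r,u},{r,s,u}} V24={{q,u},{r,u},{s,u},{p,r,u},{r,s,u}} V34={{u},{p,u},{q,u},{r,u},{s,u},{p,r,u},{r,s,u}}
  V123={{q},{p,q},{p,r},{q,u},{p,r,u}} V124={{q,u},{p,r,u}} V134={{p,u},{q,u},{p,r,u}} V234={{q,u},{r,u},{s,u},{p,r,u},{r,s,u}}
  V1234={{q,u},{p,r,u}}
components per intersection:
  V1: {{p},{q},{p,q},{p,r},{p,u},{q,u},{p,r,u}} {{t}}
  V2: {{q},{p,q},{q,u}} {{r},{s},{p,r},{r,s},{r,u},{s,u},{p,r,u},{r,s,u}}
  V3: {{q},{r},{u},{p,q},{p,r},{p,u},{q,u},{r,s},{r,u},{s,u},{p,r,u},{r,s,u}}
  V4: {{u},{p,u},{q,u},{r,u},{s,u},{p,r,u},{r,s,u}}
  V12: {{q},{p,q},{q,u}} {{p,r},{p,r,u}}
  V13: {{q},{p,q},{q,u}} {{p,r},{p,u},{p,r,u}}
  V14: {{p,u},{p,r,u}} {{q,u}}
  V23: {{q},{p,q},{q,u}} {{r},{p,r},{r,s},{r,u},{s,u},{p,r,u},{r,s,u}}
  V24: {{q,u}} {{r,u},{s,u},{p,r,u},{r,s,u}}
  V34: {{u},{p,u},{q,u},{r,u},{s,u},{p,r,u},{r,s,u}}
  V123: {{q},{p,q},{q,u}} {{p,r},{p,r,u}}
  V124: {{q,u}} {{p,r,u}}
  V134: {{p,u},{p,r,u}} {{q,u}}
  V234: {{q,u}} {{r,u},{s,u},{p,r,u},{r,s,u}}
  V1234: {{q,u}} {{p,r,u}}
C dims 6,11,8,2; δ0: rk 4, SNF 1^4; δ1: rk 6, SNF 1^6; δ2: rk 2, SNF 1^2
Ȟ^0: (6−4)−0=2 ⇒ Z^2
Ȟ^1: (11−6)−4=1 ⇒ Z
Ȟ^2: (8−2)−6=0 ⇒ 0

Ȟ^0 ≅ Z^2,  Ȟ^1 ≅ Z,  Ȟ^2 ≅ 0


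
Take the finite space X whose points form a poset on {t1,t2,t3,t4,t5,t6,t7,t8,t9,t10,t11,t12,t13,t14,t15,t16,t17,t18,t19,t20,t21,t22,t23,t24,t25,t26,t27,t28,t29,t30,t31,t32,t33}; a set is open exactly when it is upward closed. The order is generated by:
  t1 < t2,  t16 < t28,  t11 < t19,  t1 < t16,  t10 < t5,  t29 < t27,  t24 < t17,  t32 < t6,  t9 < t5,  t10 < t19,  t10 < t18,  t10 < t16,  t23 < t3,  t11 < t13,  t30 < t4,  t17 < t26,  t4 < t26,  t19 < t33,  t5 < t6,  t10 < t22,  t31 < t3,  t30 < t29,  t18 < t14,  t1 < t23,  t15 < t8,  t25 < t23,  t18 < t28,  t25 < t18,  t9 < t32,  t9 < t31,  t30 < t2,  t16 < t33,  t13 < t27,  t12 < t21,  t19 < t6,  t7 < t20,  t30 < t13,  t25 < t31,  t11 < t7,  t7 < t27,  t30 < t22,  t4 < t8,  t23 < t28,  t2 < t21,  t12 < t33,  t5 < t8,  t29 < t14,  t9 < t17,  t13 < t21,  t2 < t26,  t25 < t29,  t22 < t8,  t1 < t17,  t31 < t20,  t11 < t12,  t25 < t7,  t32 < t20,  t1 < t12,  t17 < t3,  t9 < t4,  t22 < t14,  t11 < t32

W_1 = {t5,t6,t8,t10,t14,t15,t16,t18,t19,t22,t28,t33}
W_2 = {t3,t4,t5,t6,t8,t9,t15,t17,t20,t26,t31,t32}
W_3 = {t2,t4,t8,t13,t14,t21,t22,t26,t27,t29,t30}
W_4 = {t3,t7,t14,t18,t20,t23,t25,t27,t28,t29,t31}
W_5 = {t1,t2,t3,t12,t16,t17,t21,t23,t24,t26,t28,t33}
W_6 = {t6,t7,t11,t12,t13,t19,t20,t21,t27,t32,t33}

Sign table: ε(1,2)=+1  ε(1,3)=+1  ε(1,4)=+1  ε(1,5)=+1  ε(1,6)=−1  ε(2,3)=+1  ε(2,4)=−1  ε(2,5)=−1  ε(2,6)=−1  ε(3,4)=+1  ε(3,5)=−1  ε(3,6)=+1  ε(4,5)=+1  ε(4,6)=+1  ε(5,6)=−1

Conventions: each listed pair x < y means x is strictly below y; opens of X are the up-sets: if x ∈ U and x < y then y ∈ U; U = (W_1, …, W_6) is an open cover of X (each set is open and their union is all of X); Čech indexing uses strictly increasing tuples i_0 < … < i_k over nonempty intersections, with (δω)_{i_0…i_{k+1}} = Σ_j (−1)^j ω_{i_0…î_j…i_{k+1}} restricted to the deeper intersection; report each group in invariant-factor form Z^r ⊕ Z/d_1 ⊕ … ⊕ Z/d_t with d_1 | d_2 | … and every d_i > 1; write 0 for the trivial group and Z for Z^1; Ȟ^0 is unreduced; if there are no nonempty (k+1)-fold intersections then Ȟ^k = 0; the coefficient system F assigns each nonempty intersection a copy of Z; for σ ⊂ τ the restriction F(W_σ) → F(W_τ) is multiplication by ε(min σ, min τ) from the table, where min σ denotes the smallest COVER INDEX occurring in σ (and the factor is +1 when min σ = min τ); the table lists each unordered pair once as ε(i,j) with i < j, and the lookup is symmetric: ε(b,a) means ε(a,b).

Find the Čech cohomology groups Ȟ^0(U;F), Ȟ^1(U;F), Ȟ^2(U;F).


Ȟ^0(U;F) ≅ 0, Ȟ^1(U;F) ≅ Z/2 and Ȟ^2(U;F) ≅ Z

cover nerve:
  W12={t5,t6,t8,t15} W13={t8,t14,t22} W14={t14,t18,t28} W15={t16,t28,t33} W16={t6,t19,t33} W23={t4,t8,t26} W24={t3,t20,t31} W25={t3,t17,t26} W26={t6,t20,t32} W34={t14,t27,t29} W35={t2,t21,t26} W36={t13,t21,t27} W45={t3,t23,t28} W46={t7,t20,t27} W56={t12,t21,t33}
  W123={t8} W126={t6} W134={t14} W145={t28} W156={t33} W235={t26} W245={t3} W246={t20} W346={t27} W356={t21}
C dims 6,15,10; δ0: rk 6, SNF 1^5·2; δ1: rk 9, SNF 1^9
Ȟ^0: (6−6)−0=0 ⇒ 0
Ȟ^1: (15−9)−6=0 plus torsion [2] ⇒ Z/2
Ȟ^2: (10−0)−9=1 ⇒ Z


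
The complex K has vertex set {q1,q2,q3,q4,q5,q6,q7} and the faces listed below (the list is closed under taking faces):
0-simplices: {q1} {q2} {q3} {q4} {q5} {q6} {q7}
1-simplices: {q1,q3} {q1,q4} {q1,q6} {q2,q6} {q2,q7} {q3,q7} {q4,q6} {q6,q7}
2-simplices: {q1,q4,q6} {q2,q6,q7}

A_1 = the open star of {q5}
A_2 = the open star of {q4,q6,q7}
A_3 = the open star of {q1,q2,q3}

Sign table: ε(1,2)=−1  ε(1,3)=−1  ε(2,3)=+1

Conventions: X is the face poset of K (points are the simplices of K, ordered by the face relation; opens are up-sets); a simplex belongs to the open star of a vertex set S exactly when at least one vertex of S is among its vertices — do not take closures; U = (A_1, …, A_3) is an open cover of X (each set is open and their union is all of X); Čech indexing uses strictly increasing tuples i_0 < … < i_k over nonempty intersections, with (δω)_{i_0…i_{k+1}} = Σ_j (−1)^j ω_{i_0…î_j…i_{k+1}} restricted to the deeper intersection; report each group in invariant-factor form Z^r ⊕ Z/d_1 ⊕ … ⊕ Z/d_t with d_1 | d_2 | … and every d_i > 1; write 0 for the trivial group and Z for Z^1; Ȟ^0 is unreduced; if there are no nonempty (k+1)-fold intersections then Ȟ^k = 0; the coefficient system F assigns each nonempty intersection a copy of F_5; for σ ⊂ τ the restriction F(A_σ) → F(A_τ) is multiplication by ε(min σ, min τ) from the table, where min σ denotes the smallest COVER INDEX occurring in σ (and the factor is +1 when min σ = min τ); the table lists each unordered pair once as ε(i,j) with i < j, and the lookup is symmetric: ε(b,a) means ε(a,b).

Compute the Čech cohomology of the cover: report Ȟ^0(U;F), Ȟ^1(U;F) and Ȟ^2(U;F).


Ȟ^0 ≅ Z/5 ⊕ Z/5,  Ȟ^1 ≅ 0,  Ȟ^2 ≅ 0

nonempty intersections:
  A1={{q5}} A2={{q4},{q6},{q7},{q1,q4},{q1,q6},{q2,q6},{q2,q7},{q3,q7},{q4,q6},{q6,q7},{q1,q4,q6},{q2,q6,q7}} A3={{q1},{q2},{q3},{q1,q3},{q1,q4},{q1,q6},{q2,q6},{q2,q7},{q3,q7},{q1,q4,q6},{q2,q6,q7}}
  A23={{q1,q4},{q1,q6},{q2,q6},{q2,q7},{q3,q7},{q1,q4,q6},{q2,q6,q7}}
C dims 3,1; δ0: rk_F5 1
Ȟ^0: (3−1)−0=2 ⇒ Z/5 ⊕ Z/5
Ȟ^1: (1−0)−1=0 ⇒ 0
Ȟ^2: (0−0)−0=0 ⇒ 0


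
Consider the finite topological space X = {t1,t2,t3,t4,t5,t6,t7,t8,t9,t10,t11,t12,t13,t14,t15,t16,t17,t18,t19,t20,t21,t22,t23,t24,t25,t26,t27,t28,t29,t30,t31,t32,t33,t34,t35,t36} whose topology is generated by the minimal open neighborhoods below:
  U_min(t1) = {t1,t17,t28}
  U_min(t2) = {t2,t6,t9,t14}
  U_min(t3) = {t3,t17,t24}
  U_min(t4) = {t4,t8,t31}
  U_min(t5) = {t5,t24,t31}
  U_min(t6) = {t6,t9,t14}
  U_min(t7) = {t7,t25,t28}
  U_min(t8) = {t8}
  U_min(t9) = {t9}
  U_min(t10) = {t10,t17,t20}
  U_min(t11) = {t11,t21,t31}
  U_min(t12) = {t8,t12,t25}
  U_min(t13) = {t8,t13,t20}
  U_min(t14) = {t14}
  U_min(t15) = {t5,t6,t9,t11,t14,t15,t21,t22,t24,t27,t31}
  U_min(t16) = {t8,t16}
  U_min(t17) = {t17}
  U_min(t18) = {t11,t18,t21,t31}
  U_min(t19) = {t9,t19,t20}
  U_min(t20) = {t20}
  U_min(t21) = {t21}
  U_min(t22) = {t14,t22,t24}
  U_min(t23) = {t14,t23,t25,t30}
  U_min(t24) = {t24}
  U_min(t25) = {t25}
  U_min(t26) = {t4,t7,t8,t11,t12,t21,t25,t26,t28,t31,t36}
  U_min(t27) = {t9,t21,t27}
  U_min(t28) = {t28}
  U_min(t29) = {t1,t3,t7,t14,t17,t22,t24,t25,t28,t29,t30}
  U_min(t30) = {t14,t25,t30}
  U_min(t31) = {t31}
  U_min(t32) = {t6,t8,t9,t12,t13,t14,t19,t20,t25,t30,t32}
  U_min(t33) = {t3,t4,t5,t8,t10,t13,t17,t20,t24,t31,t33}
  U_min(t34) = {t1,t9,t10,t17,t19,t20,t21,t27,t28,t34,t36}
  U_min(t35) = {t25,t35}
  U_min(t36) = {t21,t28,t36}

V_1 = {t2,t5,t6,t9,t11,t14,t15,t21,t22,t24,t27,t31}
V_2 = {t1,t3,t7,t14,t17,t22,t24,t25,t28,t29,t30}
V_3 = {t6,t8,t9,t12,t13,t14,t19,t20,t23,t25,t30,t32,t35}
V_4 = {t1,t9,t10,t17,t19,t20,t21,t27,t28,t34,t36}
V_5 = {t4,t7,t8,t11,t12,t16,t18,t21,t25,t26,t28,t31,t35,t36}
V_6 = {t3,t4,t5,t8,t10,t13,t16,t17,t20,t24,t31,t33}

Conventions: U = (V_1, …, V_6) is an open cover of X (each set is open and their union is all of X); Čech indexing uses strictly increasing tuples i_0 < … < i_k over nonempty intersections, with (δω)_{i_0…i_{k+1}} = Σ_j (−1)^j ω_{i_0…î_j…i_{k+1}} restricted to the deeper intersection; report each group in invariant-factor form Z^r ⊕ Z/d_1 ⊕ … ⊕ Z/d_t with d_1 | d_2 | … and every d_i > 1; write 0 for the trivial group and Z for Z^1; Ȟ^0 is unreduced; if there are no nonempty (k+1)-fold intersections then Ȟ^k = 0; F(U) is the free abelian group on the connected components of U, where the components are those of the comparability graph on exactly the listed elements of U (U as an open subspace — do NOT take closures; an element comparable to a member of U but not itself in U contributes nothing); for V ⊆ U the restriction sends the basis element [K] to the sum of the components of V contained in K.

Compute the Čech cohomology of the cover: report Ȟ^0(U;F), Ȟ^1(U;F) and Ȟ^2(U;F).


cover nerve:
  V12={t14,t22,t24} V13={t6,t9,t14} V14={t9,t21,t27} V15={t11,t21,t31} V16={t5,t24,t31} V23={t14,t25,t30} V24={t1,t17,t28} V25={t7,t25,t28} V26={t3,t17,t24} V34={t9,t19,t20} V35={t8,t12,t25,t35} V36={t8,t13,t20} V45={t21,t28,t36} V46={t10,t17,t20} V56={t4,t8,t16,t31}
  V123={t14} V126={t24} V134={t9} V145={t21} V156={t31} V235={t25} V245={t28} V246={t17} V346={t20} V356={t8}
components per intersection:
  V1: {t2,t5,t6,t9,t11,t14,t15,t21,t22,t24,t27,t31}
  V2: {t1,t3,t7,t14,t17,t22,t24,t25,t28,t29,t30}
  V3: {t6,t8,t9,t12,t13,t14,t19,t20,t23,t25,t30,t32,t35}
  V4: {t1,t9,t10,t17,t19,t20,t21,t27,t28,t34,t36}
  V5: {t4,t7,t8,t11,t12,t16,t18,t21,t25,t26,t28,t31,t35,t36}
  V6: {t3,t4,t5,t8,t10,t13,t16,t17,t20,t24,t31,t33}
  V12: {t14,t22,t24}
  V13: {t6,t9,t14}
  V14: {t9,t21,t27}
  V15: {t11,t21,t31}
  V16: {t5,t24,t31}
  V23: {t14,t25,t30}
  V24: {t1,t17,t28}
  V25: {t7,t25,t28}
  V26: {t3,t17,t24}
  V34: {t9,t19,t20}
  V35: {t8,t12,t25,t35}
  V36: {t8,t13,t20}
  V45: {t21,t28,t36}
  V46: {t10,t17,t20}
  V56: {t4,t8,t16,t31}
  V123: {t14}
  V126: {t24}
  V134: {t9}
  V145: {t21}
  V156: {t31}
  V235: {t25}
  V245: {t28}
  V246: {t17}
  V346: {t20}
  V356: {t8}
C dims 6,15,10; δ0: rk 5, SNF 1^5; δ1: rk 10, SNF 1^9·2
Ȟ^0: (6−5)−0=1 ⇒ Z
Ȟ^1: (15−10)−5=0 ⇒ 0
Ȟ^2: (10−0)−10=0 plus torsion [2] ⇒ Z/2

Ȟ^0(U;F) ≅ Z, Ȟ^1(U;F) ≅ 0 and Ȟ^2(U;F) ≅ Z/2


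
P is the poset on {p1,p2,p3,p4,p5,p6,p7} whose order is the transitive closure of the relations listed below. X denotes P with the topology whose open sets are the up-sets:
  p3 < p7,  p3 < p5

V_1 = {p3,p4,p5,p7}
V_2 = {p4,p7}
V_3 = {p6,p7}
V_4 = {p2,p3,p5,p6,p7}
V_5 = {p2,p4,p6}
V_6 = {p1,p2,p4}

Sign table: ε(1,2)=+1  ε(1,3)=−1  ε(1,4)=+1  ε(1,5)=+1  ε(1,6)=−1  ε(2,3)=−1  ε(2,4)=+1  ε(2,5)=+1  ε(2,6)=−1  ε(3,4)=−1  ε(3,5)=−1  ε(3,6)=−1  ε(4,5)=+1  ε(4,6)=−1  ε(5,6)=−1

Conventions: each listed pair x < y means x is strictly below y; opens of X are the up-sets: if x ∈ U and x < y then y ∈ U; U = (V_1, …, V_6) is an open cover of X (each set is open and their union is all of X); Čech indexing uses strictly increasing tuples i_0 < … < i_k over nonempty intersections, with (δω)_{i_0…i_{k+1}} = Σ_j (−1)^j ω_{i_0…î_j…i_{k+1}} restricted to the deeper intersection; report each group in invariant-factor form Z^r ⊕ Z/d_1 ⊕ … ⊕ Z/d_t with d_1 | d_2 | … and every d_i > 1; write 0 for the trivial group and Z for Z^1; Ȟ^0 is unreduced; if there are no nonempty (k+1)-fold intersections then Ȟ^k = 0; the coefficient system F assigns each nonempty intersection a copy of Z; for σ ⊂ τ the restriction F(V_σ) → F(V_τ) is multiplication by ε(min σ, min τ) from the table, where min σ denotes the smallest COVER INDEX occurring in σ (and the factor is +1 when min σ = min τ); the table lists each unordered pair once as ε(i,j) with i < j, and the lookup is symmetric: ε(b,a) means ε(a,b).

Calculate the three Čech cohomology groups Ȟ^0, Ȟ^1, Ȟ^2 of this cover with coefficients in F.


Ȟ^0(U;F) ≅ Z, Ȟ^1(U;F) ≅ Z and Ȟ^2(U;F) ≅ 0

nonempty intersections:
  V12={p4,p7} V13={p7} V14={p3,p5,p7} V15={p4} V16={p4} V23={p7} V24={p7} V25={p4} V26={p4} V34={p6,p7} V35={p6} V45={p2,p6} V46={p2} V56={p2,p4}
  V123={p7} V124={p7} V125={p4} V126={p4} V134={p7} V156={p4} V234={p7} V256={p4} V345={p6} V456={p2}
  V1234={p7} V1256={p4}
C dims 6,14,10,2; δ0: rk 5, SNF 1^5; δ1: rk 8, SNF 1^8; δ2: rk 2, SNF 1^2
Ȟ^0: (6−5)−0=1 ⇒ Z
Ȟ^1: (14−8)−5=1 ⇒ Z
Ȟ^2: (10−2)−8=0 ⇒ 0
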